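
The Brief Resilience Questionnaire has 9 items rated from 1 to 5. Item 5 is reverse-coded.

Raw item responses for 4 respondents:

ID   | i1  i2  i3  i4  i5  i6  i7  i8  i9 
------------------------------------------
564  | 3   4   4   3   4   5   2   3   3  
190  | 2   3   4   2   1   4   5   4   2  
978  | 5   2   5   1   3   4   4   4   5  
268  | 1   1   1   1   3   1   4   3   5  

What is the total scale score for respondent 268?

Respondent 268 raw: 1, 1, 1, 1, 3, 1, 4, 3, 5.
Reverse-coded (reverse-coded value = 6 − response):
  item 1: 1
  item 2: 1
  item 3: 1
  item 4: 1
  item 5: 6 − 3 = 3
  item 6: 1
  item 7: 4
  item 8: 3
  item 9: 5
Sum = 1 + 1 + 1 + 1 + 3 + 1 + 4 + 3 + 5 = 20

20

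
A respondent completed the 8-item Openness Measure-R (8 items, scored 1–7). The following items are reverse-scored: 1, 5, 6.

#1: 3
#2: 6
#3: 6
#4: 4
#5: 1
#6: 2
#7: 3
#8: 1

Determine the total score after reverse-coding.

38

Reverse-scored items use 8 − raw:
  item 1: 8 − 3 = 5
  item 5: 8 − 1 = 7
  item 6: 8 − 2 = 6
After reverse-coding: 5, 6, 6, 4, 7, 6, 3, 1
Total = 5 + 6 + 6 + 4 + 7 + 6 + 3 + 1 = 38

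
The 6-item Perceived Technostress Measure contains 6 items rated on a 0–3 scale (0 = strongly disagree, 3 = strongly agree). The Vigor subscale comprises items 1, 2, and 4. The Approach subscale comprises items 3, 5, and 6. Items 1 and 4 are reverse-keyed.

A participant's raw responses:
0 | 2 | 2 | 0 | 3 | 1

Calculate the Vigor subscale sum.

8

Vigor items: 1, 2, 4.
Of these, items 1 and 4 are reverse-keyed; reverse-coded value = 3 − response.
  item 1: 3 − 0 = 3
  item 2: 2
  item 4: 3 − 0 = 3
Sum = 3 + 2 + 3 = 8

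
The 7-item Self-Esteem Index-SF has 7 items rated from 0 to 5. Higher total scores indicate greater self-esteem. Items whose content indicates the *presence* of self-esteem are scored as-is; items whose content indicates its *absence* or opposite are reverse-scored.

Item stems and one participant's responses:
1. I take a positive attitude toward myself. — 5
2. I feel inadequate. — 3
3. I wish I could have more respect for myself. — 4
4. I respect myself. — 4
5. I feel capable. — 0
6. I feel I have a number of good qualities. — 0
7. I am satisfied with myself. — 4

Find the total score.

16

Items 2, 3 describe the absence/opposite of self-esteem → reverse-score.
reversed = (0+5) − raw = 5 − raw.
  item 1: 5
  item 2: 5 − 3 = 2
  item 3: 5 − 4 = 1
  item 4: 4
  item 5: 0
  item 6: 0
  item 7: 4
Total = 5 + 2 + 1 + 4 + 0 + 0 + 4 = 16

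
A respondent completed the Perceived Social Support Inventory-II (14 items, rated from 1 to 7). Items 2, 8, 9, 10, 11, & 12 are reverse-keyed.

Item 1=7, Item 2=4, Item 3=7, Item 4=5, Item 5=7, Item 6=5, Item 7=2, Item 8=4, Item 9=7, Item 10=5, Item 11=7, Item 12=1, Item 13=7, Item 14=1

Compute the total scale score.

61

Reverse-coded items (on a 1–7 scale, reversed = 8 − raw):
  item 2: 8 − 4 = 4
  item 8: 8 − 4 = 4
  item 9: 8 − 7 = 1
  item 10: 8 − 5 = 3
  item 11: 8 − 7 = 1
  item 12: 8 − 1 = 7
After reverse-coding: 7, 4, 7, 5, 7, 5, 2, 4, 1, 3, 1, 7, 7, 1
Total = 7 + 4 + 7 + 5 + 7 + 5 + 2 + 4 + 1 + 3 + 1 + 7 + 7 + 1 = 61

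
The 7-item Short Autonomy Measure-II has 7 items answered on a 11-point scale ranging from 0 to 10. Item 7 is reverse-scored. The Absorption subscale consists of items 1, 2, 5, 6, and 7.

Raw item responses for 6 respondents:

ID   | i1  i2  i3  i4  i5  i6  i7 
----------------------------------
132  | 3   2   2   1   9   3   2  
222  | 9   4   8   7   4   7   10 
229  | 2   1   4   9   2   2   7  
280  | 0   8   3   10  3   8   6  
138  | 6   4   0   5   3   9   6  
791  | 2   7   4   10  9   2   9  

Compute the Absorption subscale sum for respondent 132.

25

Respondent 132 raw: 3, 2, 2, 1, 9, 3, 2.
Absorption items: 1, 2, 5, 6, 7.
Reverse-coded (reverse-coded value = 10 − response):
  item 1: 3
  item 2: 2
  item 5: 9
  item 6: 3
  item 7: 10 − 2 = 8
Sum = 3 + 2 + 9 + 3 + 8 = 25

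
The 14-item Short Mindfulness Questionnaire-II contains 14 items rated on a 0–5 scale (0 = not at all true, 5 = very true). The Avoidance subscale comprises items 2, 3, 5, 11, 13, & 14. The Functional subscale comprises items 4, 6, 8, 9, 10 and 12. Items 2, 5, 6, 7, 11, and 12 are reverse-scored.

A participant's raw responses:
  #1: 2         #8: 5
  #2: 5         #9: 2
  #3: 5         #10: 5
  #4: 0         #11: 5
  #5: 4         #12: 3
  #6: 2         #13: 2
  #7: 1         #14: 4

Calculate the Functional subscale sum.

Functional items: 4, 6, 8, 9, 10, 12.
Of these, items 6 & 12 are reverse-scored; reverse-coded value = 5 − response.
  item 4: 0
  item 6: 5 − 2 = 3
  item 8: 5
  item 9: 2
  item 10: 5
  item 12: 5 − 3 = 2
Sum = 0 + 3 + 5 + 2 + 5 + 2 = 17

17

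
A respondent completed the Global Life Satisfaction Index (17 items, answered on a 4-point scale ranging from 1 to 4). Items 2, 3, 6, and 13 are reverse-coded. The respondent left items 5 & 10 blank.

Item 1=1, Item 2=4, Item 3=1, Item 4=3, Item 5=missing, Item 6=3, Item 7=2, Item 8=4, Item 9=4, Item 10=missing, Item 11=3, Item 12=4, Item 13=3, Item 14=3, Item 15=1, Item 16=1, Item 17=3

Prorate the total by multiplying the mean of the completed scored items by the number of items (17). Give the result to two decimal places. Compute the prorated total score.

43.07

Reverse-coded (reversed = (1+4) − raw = 5 − raw):
  item 2: 5 − 4 = 1
  item 3: 5 − 1 = 4
  item 6: 5 − 3 = 2
  item 13: 5 − 3 = 2
Completed scored items (15 of 17): 1, 1, 4, 3, 2, 2, 4, 4, 3, 4, 2, 3, 1, 1, 3; sum = 38.
Person mean = 38 / 15 ≈ 2.5333
Prorated total = (38 / 15) × 17 = 43.07 (to 2 dp)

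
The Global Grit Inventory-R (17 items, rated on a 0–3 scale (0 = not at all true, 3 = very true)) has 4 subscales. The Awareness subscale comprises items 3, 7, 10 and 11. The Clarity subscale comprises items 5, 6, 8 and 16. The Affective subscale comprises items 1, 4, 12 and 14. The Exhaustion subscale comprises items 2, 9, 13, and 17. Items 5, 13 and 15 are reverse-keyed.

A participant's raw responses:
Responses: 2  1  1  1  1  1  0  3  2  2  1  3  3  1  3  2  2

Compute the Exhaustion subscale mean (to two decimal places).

1.25

Exhaustion items: 2, 9, 13, 17.
Of these, item 13 is reverse-keyed; on a 0–3 scale, reversed = 3 − raw.
  item 2: 1
  item 9: 2
  item 13: 3 − 3 = 0
  item 17: 2
Sum = 1 + 2 + 0 + 2 = 5
Mean = 5 / 4 = 1.25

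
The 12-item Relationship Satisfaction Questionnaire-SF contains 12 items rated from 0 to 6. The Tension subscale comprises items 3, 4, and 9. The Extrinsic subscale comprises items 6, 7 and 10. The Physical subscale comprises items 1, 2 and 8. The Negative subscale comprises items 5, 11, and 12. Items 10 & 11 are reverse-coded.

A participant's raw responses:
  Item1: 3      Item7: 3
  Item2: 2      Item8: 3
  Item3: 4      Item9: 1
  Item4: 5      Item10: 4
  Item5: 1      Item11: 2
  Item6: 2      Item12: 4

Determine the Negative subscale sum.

Negative items: 5, 11, 12.
Of these, item 11 is reverse-coded; reversed = (0+6) − raw = 6 − raw.
  item 5: 1
  item 11: 6 − 2 = 4
  item 12: 4
Sum = 1 + 4 + 4 = 9

9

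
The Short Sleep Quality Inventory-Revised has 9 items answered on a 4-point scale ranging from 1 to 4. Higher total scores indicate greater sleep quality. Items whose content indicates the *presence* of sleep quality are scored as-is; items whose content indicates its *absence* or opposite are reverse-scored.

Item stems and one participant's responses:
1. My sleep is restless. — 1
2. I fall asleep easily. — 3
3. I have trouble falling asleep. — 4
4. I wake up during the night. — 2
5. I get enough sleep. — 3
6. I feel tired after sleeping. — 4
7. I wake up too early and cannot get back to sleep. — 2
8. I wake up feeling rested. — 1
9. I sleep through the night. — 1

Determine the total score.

20

Items 1, 3, 4, 6, 7 describe the absence/opposite of sleep quality → reverse-score.
on a 1–4 scale, reversed = 5 − raw.
  item 1: 5 − 1 = 4
  item 2: 3
  item 3: 5 − 4 = 1
  item 4: 5 − 2 = 3
  item 5: 3
  item 6: 5 − 4 = 1
  item 7: 5 − 2 = 3
  item 8: 1
  item 9: 1
Total = 4 + 3 + 1 + 3 + 3 + 1 + 3 + 1 + 1 = 20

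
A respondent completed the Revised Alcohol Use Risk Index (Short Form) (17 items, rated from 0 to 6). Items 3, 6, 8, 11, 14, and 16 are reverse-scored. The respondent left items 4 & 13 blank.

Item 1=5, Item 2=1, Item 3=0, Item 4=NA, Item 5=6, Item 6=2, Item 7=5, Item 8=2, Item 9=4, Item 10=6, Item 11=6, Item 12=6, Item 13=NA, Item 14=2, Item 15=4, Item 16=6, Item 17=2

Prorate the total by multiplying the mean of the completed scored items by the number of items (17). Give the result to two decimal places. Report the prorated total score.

Reverse-coded (reversed = (0+6) − raw = 6 − raw):
  item 3: 6 − 0 = 6
  item 6: 6 − 2 = 4
  item 8: 6 − 2 = 4
  item 11: 6 − 6 = 0
  item 14: 6 − 2 = 4
  item 16: 6 − 6 = 0
Completed scored items (15 of 17): 5, 1, 6, 6, 4, 5, 4, 4, 6, 0, 6, 4, 4, 0, 2; sum = 57.
Person mean = 57 / 15 ≈ 3.8000
Prorated total = (57 / 15) × 17 = 64.60 (to 2 dp)

64.60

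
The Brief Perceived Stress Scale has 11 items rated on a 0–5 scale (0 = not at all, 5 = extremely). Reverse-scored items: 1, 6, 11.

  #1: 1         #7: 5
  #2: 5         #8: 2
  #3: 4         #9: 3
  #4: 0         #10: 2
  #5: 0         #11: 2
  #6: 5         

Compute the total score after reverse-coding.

28

Reverse-coded items (on a 0–5 scale, reversed = 5 − raw):
  item 1: 5 − 1 = 4
  item 6: 5 − 5 = 0
  item 11: 5 − 2 = 3
Scored items: 4, 5, 4, 0, 0, 0, 5, 2, 3, 2, 3
Total = 4 + 5 + 4 + 0 + 0 + 0 + 5 + 2 + 3 + 2 + 3 = 28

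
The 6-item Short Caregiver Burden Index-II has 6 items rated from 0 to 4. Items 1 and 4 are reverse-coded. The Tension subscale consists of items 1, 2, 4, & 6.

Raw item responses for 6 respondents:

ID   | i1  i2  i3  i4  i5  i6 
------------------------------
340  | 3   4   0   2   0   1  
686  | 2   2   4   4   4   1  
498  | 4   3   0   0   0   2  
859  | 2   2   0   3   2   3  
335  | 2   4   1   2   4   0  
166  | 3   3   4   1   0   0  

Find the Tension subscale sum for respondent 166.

Respondent 166 raw: 3, 3, 4, 1, 0, 0.
Tension items: 1, 2, 4, 6.
Reverse-coded (reversed = (0+4) − raw = 4 − raw):
  item 1: 4 − 3 = 1
  item 2: 3
  item 4: 4 − 1 = 3
  item 6: 0
Sum = 1 + 3 + 3 + 0 = 7

7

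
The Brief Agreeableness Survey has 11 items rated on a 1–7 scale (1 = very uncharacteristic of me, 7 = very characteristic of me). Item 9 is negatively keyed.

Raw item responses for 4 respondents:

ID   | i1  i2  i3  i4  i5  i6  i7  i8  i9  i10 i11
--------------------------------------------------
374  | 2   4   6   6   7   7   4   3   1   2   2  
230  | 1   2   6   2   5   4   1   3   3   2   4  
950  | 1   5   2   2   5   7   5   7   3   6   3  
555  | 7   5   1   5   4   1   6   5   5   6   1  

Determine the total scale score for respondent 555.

44

Respondent 555 raw: 7, 5, 1, 5, 4, 1, 6, 5, 5, 6, 1.
Reverse-coded (reverse-coded value = 8 − response):
  item 1: 7
  item 2: 5
  item 3: 1
  item 4: 5
  item 5: 4
  item 6: 1
  item 7: 6
  item 8: 5
  item 9: 8 − 5 = 3
  item 10: 6
  item 11: 1
Sum = 7 + 5 + 1 + 5 + 4 + 1 + 6 + 5 + 3 + 6 + 1 = 44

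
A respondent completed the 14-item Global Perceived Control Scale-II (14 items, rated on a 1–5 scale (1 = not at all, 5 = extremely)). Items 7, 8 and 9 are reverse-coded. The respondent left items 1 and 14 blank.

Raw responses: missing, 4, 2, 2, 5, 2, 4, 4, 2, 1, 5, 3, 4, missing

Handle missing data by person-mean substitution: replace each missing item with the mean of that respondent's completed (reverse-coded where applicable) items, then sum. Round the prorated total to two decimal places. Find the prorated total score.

42.00

Reverse-coded (on a 1–5 scale, reversed = 6 − raw):
  item 7: 6 − 4 = 2
  item 8: 6 − 4 = 2
  item 9: 6 − 2 = 4
Completed scored items (12 of 14): 4, 2, 2, 5, 2, 2, 2, 4, 1, 5, 3, 4; sum = 36.
Person mean = 36 / 12 ≈ 3.0000
Prorated total = (36 / 12) × 14 = 42.00 (to 2 dp)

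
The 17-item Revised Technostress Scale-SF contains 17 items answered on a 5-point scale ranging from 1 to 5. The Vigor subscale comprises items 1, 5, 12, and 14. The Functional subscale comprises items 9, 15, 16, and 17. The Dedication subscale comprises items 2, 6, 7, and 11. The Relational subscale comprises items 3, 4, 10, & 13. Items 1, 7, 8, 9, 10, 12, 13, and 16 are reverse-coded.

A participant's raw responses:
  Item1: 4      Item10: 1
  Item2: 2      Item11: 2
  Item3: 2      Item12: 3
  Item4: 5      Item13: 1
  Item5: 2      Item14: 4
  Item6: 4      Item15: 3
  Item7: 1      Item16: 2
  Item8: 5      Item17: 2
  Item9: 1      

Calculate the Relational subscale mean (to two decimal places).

Relational items: 3, 4, 10, 13.
Of these, items 10 and 13 are reverse-coded; on a 1–5 scale, reversed = 6 − raw.
  item 3: 2
  item 4: 5
  item 10: 6 − 1 = 5
  item 13: 6 − 1 = 5
Sum = 2 + 5 + 5 + 5 = 17
Mean = 17 / 4 = 4.25

4.25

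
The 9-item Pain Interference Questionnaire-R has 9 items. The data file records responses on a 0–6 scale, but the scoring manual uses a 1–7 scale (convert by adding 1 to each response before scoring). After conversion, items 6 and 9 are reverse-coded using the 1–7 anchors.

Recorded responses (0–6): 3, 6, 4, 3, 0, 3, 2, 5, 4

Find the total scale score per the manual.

37

Convert to 1–7: 4, 7, 5, 4, 1, 4, 3, 6, 5
Reverse-coded (reversed = (1+7) − raw = 8 − raw):
  item 6: 8 − 4 = 4
  item 9: 8 − 5 = 3
Scored: 4, 7, 5, 4, 1, 4, 3, 6, 3
Total = 37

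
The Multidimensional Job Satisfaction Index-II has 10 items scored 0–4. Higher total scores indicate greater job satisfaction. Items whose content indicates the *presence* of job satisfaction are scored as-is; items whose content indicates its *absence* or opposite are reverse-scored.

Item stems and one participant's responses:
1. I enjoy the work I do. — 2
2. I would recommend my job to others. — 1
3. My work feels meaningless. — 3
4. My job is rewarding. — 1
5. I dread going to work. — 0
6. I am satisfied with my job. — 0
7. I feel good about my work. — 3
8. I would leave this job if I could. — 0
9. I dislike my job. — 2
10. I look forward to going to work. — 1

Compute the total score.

19

Items 3, 5, 8, 9 describe the absence/opposite of job satisfaction → reverse-score.
reverse-coded value = 4 − response.
  item 1: 2
  item 2: 1
  item 3: 4 − 3 = 1
  item 4: 1
  item 5: 4 − 0 = 4
  item 6: 0
  item 7: 3
  item 8: 4 − 0 = 4
  item 9: 4 − 2 = 2
  item 10: 1
Total = 2 + 1 + 1 + 1 + 4 + 0 + 3 + 4 + 2 + 1 = 19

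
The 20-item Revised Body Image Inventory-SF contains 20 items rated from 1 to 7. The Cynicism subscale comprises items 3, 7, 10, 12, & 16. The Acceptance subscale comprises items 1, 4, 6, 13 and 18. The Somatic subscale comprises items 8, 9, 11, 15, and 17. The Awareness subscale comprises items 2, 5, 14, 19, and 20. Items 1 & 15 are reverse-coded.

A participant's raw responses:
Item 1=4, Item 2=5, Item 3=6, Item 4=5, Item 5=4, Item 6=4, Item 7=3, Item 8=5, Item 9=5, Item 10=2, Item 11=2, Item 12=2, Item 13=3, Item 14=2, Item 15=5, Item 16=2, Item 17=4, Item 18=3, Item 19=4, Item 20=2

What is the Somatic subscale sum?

Somatic items: 8, 9, 11, 15, 17.
Of these, item 15 is reverse-coded; reversed = (1+7) − raw = 8 − raw.
  item 8: 5
  item 9: 5
  item 11: 2
  item 15: 8 − 5 = 3
  item 17: 4
Sum = 5 + 5 + 2 + 3 + 4 = 19

19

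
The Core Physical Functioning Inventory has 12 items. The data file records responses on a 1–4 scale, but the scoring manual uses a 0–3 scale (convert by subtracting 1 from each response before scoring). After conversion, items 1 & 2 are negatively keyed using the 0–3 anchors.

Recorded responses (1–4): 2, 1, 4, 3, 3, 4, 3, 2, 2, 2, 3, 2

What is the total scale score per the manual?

23

Convert to 0–3: 1, 0, 3, 2, 2, 3, 2, 1, 1, 1, 2, 1
Reverse-coded (on a 0–3 scale, reversed = 3 − raw):
  item 1: 3 − 1 = 2
  item 2: 3 − 0 = 3
Scored: 2, 3, 3, 2, 2, 3, 2, 1, 1, 1, 2, 1
Total = 23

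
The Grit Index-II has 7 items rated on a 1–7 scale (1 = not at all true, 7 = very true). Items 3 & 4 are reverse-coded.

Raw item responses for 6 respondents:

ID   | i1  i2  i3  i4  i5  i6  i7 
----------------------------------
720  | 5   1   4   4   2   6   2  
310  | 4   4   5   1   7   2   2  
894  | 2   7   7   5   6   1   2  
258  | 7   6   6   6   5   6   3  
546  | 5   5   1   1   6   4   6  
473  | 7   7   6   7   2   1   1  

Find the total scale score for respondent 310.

Respondent 310 raw: 4, 4, 5, 1, 7, 2, 2.
Reverse-coded (on a 1–7 scale, reversed = 8 − raw):
  item 1: 4
  item 2: 4
  item 3: 8 − 5 = 3
  item 4: 8 − 1 = 7
  item 5: 7
  item 6: 2
  item 7: 2
Sum = 4 + 4 + 3 + 7 + 7 + 2 + 2 = 29

29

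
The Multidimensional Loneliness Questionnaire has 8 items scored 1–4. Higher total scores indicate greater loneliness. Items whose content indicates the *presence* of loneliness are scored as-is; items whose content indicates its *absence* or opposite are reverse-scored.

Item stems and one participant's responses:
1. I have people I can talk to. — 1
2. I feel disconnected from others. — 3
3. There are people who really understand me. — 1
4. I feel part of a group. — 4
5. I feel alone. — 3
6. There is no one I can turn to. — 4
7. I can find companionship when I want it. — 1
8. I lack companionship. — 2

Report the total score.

Items 1, 3, 4, 7 describe the absence/opposite of loneliness → reverse-score.
reverse-coded value = 5 − response.
  item 1: 5 − 1 = 4
  item 2: 3
  item 3: 5 − 1 = 4
  item 4: 5 − 4 = 1
  item 5: 3
  item 6: 4
  item 7: 5 − 1 = 4
  item 8: 2
Total = 4 + 3 + 4 + 1 + 3 + 4 + 4 + 2 = 25

25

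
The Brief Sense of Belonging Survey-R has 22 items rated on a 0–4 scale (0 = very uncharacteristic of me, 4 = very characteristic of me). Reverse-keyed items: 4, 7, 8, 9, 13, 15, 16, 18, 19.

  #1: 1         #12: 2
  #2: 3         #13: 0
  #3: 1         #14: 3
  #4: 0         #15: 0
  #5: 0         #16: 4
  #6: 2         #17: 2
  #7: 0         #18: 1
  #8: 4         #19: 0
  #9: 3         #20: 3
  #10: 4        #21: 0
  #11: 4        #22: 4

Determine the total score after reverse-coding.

53

Reverse-coded items (reverse-coded value = 4 − response):
  item 4: 4 − 0 = 4
  item 7: 4 − 0 = 4
  item 8: 4 − 4 = 0
  item 9: 4 − 3 = 1
  item 13: 4 − 0 = 4
  item 15: 4 − 0 = 4
  item 16: 4 − 4 = 0
  item 18: 4 − 1 = 3
  item 19: 4 − 0 = 4
Scored responses: 1, 3, 1, 4, 0, 2, 4, 0, 1, 4, 4, 2, 4, 3, 4, 0, 2, 3, 4, 3, 0, 4
Total = 1 + 3 + 1 + 4 + 0 + 2 + 4 + 0 + 1 + 4 + 4 + 2 + 4 + 3 + 4 + 0 + 2 + 3 + 4 + 3 + 0 + 4 = 53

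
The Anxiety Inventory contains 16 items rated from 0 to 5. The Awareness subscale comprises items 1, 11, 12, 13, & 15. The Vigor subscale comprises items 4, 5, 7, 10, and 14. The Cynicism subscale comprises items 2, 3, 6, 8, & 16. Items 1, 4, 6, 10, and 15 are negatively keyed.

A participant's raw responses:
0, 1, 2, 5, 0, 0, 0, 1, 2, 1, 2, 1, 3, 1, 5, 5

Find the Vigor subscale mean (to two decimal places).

Vigor items: 4, 5, 7, 10, 14.
Of these, items 4 and 10 are negatively keyed; on a 0–5 scale, reversed = 5 − raw.
  item 4: 5 − 5 = 0
  item 5: 0
  item 7: 0
  item 10: 5 − 1 = 4
  item 14: 1
Sum = 0 + 0 + 0 + 4 + 1 = 5
Mean = 5 / 5 = 1.00

1.00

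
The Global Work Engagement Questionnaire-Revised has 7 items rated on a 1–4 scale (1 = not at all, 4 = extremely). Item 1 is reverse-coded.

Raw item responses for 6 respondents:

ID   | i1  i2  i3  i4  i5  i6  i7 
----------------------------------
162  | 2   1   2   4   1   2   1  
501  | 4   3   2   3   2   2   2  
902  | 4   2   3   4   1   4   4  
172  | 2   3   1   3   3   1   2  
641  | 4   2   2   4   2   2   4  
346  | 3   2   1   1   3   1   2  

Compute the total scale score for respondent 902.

19

Respondent 902 raw: 4, 2, 3, 4, 1, 4, 4.
Reverse-coded (reverse-coded value = 5 − response):
  item 1: 5 − 4 = 1
  item 2: 2
  item 3: 3
  item 4: 4
  item 5: 1
  item 6: 4
  item 7: 4
Sum = 1 + 2 + 3 + 4 + 1 + 4 + 4 = 19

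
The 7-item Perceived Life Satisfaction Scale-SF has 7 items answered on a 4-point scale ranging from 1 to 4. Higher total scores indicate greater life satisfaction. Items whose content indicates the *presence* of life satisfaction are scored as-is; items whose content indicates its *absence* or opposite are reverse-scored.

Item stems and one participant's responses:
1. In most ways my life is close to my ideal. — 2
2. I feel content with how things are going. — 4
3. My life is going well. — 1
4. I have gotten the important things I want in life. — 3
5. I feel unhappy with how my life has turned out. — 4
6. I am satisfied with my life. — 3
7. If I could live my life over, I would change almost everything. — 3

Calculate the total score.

16

Items 5, 7 describe the absence/opposite of life satisfaction → reverse-score.
on a 1–4 scale, reversed = 5 − raw.
  item 1: 2
  item 2: 4
  item 3: 1
  item 4: 3
  item 5: 5 − 4 = 1
  item 6: 3
  item 7: 5 − 3 = 2
Total = 2 + 4 + 1 + 3 + 1 + 3 + 2 = 16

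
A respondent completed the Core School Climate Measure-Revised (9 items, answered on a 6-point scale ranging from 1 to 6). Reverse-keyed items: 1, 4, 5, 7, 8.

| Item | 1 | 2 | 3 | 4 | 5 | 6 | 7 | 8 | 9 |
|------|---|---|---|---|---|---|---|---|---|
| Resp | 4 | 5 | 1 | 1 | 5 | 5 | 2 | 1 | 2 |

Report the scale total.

35

Apply reverse scoring (reversed = (1+6) − raw = 7 − raw):
  item 1: 7 − 4 = 3
  item 4: 7 − 1 = 6
  item 5: 7 − 5 = 2
  item 7: 7 − 2 = 5
  item 8: 7 − 1 = 6
Scored items: 3, 5, 1, 6, 2, 5, 5, 6, 2
Total = 3 + 5 + 1 + 6 + 2 + 5 + 5 + 6 + 2 = 35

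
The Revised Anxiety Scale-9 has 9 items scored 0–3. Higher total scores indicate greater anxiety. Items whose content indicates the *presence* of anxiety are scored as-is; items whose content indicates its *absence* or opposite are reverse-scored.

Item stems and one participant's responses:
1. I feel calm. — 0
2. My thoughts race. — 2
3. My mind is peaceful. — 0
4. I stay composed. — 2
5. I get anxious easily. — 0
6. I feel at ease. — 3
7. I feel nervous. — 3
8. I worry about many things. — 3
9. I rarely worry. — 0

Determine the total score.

18

Items 1, 3, 4, 6, 9 describe the absence/opposite of anxiety → reverse-score.
on a 0–3 scale, reversed = 3 − raw.
  item 1: 3 − 0 = 3
  item 2: 2
  item 3: 3 − 0 = 3
  item 4: 3 − 2 = 1
  item 5: 0
  item 6: 3 − 3 = 0
  item 7: 3
  item 8: 3
  item 9: 3 − 0 = 3
Total = 3 + 2 + 3 + 1 + 0 + 0 + 3 + 3 + 3 = 18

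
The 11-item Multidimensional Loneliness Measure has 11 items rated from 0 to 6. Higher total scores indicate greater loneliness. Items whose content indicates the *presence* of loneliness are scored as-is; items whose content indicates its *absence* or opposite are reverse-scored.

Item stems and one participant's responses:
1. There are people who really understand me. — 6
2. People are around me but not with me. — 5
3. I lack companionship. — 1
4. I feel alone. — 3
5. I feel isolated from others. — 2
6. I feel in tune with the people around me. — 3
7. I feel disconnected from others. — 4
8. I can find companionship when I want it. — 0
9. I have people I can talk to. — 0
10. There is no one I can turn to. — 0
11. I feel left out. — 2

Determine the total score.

32

Items 1, 6, 8, 9 describe the absence/opposite of loneliness → reverse-score.
reverse-coded value = 6 − response.
  item 1: 6 − 6 = 0
  item 2: 5
  item 3: 1
  item 4: 3
  item 5: 2
  item 6: 6 − 3 = 3
  item 7: 4
  item 8: 6 − 0 = 6
  item 9: 6 − 0 = 6
  item 10: 0
  item 11: 2
Total = 0 + 5 + 1 + 3 + 2 + 3 + 4 + 6 + 6 + 0 + 2 = 32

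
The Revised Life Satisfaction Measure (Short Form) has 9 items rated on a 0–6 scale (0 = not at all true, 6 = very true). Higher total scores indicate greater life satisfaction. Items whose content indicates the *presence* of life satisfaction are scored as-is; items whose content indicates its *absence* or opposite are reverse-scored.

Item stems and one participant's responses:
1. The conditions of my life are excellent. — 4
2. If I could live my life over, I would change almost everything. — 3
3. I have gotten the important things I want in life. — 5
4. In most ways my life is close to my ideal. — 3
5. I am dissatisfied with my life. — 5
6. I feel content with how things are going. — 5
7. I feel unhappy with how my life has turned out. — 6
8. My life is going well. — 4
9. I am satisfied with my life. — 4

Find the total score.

29

Items 2, 5, 7 describe the absence/opposite of life satisfaction → reverse-score.
reverse-coded value = 6 − response.
  item 1: 4
  item 2: 6 − 3 = 3
  item 3: 5
  item 4: 3
  item 5: 6 − 5 = 1
  item 6: 5
  item 7: 6 − 6 = 0
  item 8: 4
  item 9: 4
Total = 4 + 3 + 5 + 3 + 1 + 5 + 0 + 4 + 4 = 29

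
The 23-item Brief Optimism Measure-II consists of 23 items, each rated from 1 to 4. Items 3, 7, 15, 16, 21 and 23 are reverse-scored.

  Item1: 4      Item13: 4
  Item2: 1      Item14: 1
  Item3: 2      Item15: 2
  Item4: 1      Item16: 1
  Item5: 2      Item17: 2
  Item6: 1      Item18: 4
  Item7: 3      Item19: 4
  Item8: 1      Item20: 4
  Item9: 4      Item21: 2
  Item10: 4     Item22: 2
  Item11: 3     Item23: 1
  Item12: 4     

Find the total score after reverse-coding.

Raw sum = 57. Reverse-scored items: 3, 7, 15, 16, 21, 23; their raw sum = 11.
Each reversal replaces raw with 5 − raw, changing the total by 5 − 2·raw per item.
Total = 57 + 6·5 − 2·11 = 57 + 30 − 22 = 65

65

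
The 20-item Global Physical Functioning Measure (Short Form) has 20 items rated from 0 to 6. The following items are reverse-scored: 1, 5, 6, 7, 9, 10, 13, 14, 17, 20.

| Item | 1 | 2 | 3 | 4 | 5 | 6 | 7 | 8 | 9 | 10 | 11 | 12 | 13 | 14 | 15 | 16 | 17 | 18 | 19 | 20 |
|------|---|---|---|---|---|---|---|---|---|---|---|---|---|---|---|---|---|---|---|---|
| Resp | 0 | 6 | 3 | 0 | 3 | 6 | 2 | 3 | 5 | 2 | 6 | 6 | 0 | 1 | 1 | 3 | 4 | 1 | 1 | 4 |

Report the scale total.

63

Reversing items 1, 5, 6, 7, 9, 10, 13, 14, 17, & 20 with 6 − raw:
Total = (6−0) + 6 + 3 + 0 + (6−3) + (6−6) + (6−2) + 3 + (6−5) + (6−2) + 6 + 6 + (6−0) + (6−1) + 1 + 3 + (6−4) + 1 + 1 + (6−4)
      = 6 + 6 + 3 + 0 + 3 + 0 + 4 + 3 + 1 + 4 + 6 + 6 + 6 + 5 + 1 + 3 + 2 + 1 + 1 + 2 = 63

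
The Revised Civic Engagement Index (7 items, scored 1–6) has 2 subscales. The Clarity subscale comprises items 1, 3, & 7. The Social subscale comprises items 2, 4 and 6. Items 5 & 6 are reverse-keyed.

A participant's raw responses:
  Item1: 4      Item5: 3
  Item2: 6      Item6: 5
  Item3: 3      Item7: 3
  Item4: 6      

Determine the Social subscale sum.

14

Social items: 2, 4, 6.
Of these, item 6 is reverse-keyed; on a 1–6 scale, reversed = 7 − raw.
  item 2: 6
  item 4: 6
  item 6: 7 − 5 = 2
Sum = 6 + 6 + 2 = 14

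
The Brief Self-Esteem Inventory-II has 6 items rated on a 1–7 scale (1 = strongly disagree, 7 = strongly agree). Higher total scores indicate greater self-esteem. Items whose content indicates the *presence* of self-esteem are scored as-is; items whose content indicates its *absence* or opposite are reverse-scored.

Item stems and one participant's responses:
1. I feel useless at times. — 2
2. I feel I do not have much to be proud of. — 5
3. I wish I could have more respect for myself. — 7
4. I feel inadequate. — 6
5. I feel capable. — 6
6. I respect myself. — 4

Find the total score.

Items 1, 2, 3, 4 describe the absence/opposite of self-esteem → reverse-score.
reverse-coded value = 8 − response.
  item 1: 8 − 2 = 6
  item 2: 8 − 5 = 3
  item 3: 8 − 7 = 1
  item 4: 8 − 6 = 2
  item 5: 6
  item 6: 4
Total = 6 + 3 + 1 + 2 + 6 + 4 = 22

22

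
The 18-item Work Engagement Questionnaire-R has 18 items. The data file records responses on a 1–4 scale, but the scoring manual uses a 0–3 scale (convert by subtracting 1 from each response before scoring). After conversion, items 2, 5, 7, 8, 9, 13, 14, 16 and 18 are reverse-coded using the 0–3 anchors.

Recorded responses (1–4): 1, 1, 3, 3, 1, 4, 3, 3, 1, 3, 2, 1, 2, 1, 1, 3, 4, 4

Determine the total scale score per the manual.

30

Convert to 0–3: 0, 0, 2, 2, 0, 3, 2, 2, 0, 2, 1, 0, 1, 0, 0, 2, 3, 3
Reverse-coded (on a 0–3 scale, reversed = 3 − raw):
  item 2: 3 − 0 = 3
  item 5: 3 − 0 = 3
  item 7: 3 − 2 = 1
  item 8: 3 − 2 = 1
  item 9: 3 − 0 = 3
  item 13: 3 − 1 = 2
  item 14: 3 − 0 = 3
  item 16: 3 − 2 = 1
  item 18: 3 − 3 = 0
Scored: 0, 3, 2, 2, 3, 3, 1, 1, 3, 2, 1, 0, 2, 3, 0, 1, 3, 0
Total = 30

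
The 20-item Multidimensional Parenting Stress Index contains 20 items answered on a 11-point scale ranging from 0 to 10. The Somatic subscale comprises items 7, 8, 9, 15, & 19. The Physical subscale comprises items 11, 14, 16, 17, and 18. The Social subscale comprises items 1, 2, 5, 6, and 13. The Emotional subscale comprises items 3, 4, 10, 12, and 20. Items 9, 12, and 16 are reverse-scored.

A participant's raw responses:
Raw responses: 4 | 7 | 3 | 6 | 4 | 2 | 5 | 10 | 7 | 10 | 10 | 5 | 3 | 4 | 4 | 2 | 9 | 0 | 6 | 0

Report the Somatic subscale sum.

Somatic items: 7, 8, 9, 15, 19.
Of these, item 9 is reverse-scored; reverse-coded value = 10 − response.
  item 7: 5
  item 8: 10
  item 9: 10 − 7 = 3
  item 15: 4
  item 19: 6
Sum = 5 + 10 + 3 + 4 + 6 = 28

28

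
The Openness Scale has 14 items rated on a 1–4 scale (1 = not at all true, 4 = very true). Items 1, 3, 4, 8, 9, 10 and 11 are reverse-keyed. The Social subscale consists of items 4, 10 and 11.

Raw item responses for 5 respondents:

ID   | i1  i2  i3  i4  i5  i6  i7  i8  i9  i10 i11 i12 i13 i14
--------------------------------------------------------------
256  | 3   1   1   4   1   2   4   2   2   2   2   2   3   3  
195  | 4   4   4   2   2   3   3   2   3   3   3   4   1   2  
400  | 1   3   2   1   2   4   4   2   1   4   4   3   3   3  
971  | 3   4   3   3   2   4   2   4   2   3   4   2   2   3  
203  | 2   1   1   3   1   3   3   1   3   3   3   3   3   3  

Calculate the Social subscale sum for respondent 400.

6

Respondent 400 raw: 1, 3, 2, 1, 2, 4, 4, 2, 1, 4, 4, 3, 3, 3.
Social items: 4, 10, 11.
Reverse-coded (on a 1–4 scale, reversed = 5 − raw):
  item 4: 5 − 1 = 4
  item 10: 5 − 4 = 1
  item 11: 5 − 4 = 1
Sum = 4 + 1 + 1 = 6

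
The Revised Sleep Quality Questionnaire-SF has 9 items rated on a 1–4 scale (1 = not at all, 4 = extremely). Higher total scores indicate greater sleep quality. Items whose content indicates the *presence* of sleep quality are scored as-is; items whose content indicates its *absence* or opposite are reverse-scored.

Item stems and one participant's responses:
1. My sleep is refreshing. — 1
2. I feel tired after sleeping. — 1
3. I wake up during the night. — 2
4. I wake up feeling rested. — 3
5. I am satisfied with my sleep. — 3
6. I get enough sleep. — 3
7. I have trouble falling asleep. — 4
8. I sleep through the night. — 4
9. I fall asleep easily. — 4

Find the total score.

26

Items 2, 3, 7 describe the absence/opposite of sleep quality → reverse-score.
on a 1–4 scale, reversed = 5 − raw.
  item 1: 1
  item 2: 5 − 1 = 4
  item 3: 5 − 2 = 3
  item 4: 3
  item 5: 3
  item 6: 3
  item 7: 5 − 4 = 1
  item 8: 4
  item 9: 4
Total = 1 + 4 + 3 + 3 + 3 + 3 + 1 + 4 + 4 = 26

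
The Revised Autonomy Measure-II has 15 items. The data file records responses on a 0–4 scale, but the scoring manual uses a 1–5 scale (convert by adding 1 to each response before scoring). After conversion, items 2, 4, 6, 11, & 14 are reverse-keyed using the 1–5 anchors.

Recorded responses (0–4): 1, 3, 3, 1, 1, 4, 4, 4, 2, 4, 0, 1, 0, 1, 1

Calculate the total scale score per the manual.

47

Convert to 1–5: 2, 4, 4, 2, 2, 5, 5, 5, 3, 5, 1, 2, 1, 2, 2
Reverse-coded (on a 1–5 scale, reversed = 6 − raw):
  item 2: 6 − 4 = 2
  item 4: 6 − 2 = 4
  item 6: 6 − 5 = 1
  item 11: 6 − 1 = 5
  item 14: 6 − 2 = 4
Scored: 2, 2, 4, 4, 2, 1, 5, 5, 3, 5, 5, 2, 1, 4, 2
Total = 47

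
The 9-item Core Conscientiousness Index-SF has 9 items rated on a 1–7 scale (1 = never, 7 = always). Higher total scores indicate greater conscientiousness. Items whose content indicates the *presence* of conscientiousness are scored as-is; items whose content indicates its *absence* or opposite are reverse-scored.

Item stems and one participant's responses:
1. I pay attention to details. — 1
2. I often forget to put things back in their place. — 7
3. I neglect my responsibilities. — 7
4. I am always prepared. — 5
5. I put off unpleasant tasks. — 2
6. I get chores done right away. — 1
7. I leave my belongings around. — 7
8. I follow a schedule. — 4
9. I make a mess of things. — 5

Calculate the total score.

23

Items 2, 3, 5, 7, 9 describe the absence/opposite of conscientiousness → reverse-score.
reverse-coded value = 8 − response.
  item 1: 1
  item 2: 8 − 7 = 1
  item 3: 8 − 7 = 1
  item 4: 5
  item 5: 8 − 2 = 6
  item 6: 1
  item 7: 8 − 7 = 1
  item 8: 4
  item 9: 8 − 5 = 3
Total = 1 + 1 + 1 + 5 + 6 + 1 + 1 + 4 + 3 = 23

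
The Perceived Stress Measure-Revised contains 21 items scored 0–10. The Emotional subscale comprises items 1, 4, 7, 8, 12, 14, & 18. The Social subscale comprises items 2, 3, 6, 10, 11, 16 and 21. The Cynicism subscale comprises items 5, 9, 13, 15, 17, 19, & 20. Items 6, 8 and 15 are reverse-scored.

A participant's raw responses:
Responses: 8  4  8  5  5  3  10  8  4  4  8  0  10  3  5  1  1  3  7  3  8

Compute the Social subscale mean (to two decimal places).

Social items: 2, 3, 6, 10, 11, 16, 21.
Of these, item 6 is reverse-scored; on a 0–10 scale, reversed = 10 − raw.
  item 2: 4
  item 3: 8
  item 6: 10 − 3 = 7
  item 10: 4
  item 11: 8
  item 16: 1
  item 21: 8
Sum = 4 + 8 + 7 + 4 + 8 + 1 + 8 = 40
Mean = 40 / 7 = 5.71

5.71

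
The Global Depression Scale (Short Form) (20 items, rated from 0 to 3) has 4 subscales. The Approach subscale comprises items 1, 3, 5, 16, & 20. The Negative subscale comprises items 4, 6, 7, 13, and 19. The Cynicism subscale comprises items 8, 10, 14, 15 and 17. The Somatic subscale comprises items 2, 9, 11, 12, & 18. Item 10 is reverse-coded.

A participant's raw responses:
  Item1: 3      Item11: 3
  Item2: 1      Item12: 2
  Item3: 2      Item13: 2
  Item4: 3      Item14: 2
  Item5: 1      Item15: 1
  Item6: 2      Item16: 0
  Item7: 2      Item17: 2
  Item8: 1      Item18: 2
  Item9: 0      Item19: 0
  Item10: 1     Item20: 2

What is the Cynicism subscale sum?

8

Cynicism items: 8, 10, 14, 15, 17.
Of these, item 10 is reverse-coded; reverse-coded value = 3 − response.
  item 8: 1
  item 10: 3 − 1 = 2
  item 14: 2
  item 15: 1
  item 17: 2
Sum = 1 + 2 + 2 + 1 + 2 = 8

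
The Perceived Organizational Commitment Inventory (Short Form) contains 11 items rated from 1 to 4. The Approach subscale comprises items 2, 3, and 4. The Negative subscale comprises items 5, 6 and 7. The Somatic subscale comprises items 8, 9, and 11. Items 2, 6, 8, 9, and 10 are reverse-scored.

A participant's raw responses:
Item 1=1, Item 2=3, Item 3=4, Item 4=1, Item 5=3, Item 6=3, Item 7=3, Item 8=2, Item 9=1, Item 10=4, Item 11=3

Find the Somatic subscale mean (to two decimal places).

Somatic items: 8, 9, 11.
Of these, items 8 and 9 are reverse-scored; reverse-coded value = 5 − response.
  item 8: 5 − 2 = 3
  item 9: 5 − 1 = 4
  item 11: 3
Sum = 3 + 4 + 3 = 10
Mean = 10 / 3 = 3.33

3.33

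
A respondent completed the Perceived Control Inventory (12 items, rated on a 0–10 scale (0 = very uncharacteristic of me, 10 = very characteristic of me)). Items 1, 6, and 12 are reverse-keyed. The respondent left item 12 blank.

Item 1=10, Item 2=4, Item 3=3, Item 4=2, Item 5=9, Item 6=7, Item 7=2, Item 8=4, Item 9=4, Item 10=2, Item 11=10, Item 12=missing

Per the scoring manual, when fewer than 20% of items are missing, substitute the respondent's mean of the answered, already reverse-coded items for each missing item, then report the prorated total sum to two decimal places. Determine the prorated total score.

46.91

Reverse-coded (on a 0–10 scale, reversed = 10 − raw):
  item 1: 10 − 10 = 0
  item 6: 10 − 7 = 3
Completed scored items (11 of 12): 0, 4, 3, 2, 9, 3, 2, 4, 4, 2, 10; sum = 43.
Person mean = 43 / 11 ≈ 3.9091
Prorated total = (43 / 11) × 12 = 46.91 (to 2 dp)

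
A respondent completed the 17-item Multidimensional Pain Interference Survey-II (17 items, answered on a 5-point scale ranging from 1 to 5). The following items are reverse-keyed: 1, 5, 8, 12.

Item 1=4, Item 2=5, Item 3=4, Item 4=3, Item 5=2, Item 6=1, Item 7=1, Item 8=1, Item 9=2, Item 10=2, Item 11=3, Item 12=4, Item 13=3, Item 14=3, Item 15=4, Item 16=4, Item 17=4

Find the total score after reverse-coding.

Raw sum = 50. Reverse-keyed items: 1, 5, 8, 12; their raw sum = 11.
Each reversal replaces raw with 6 − raw, changing the total by 6 − 2·raw per item.
Total = 50 + 4·6 − 2·11 = 50 + 24 − 22 = 52

52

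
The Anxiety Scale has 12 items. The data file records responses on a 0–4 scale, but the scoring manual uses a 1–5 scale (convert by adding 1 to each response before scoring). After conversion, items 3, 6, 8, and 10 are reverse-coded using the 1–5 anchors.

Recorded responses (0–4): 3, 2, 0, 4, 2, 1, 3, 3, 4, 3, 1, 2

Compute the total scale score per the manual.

42

Convert to 1–5: 4, 3, 1, 5, 3, 2, 4, 4, 5, 4, 2, 3
Reverse-coded (reverse-coded value = 6 − response):
  item 3: 6 − 1 = 5
  item 6: 6 − 2 = 4
  item 8: 6 − 4 = 2
  item 10: 6 − 4 = 2
Scored: 4, 3, 5, 5, 3, 4, 4, 2, 5, 2, 2, 3
Total = 42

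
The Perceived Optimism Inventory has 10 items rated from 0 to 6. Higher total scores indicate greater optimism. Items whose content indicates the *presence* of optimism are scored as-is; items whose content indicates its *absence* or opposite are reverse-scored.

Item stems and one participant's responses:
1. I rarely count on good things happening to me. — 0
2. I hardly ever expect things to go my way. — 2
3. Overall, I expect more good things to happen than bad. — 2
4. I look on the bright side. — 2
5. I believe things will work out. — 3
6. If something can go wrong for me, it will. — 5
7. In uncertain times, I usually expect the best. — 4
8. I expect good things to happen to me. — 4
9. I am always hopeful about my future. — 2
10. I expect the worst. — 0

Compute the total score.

34

Items 1, 2, 6, 10 describe the absence/opposite of optimism → reverse-score.
on a 0–6 scale, reversed = 6 − raw.
  item 1: 6 − 0 = 6
  item 2: 6 − 2 = 4
  item 3: 2
  item 4: 2
  item 5: 3
  item 6: 6 − 5 = 1
  item 7: 4
  item 8: 4
  item 9: 2
  item 10: 6 − 0 = 6
Total = 6 + 4 + 2 + 2 + 3 + 1 + 4 + 4 + 2 + 6 = 34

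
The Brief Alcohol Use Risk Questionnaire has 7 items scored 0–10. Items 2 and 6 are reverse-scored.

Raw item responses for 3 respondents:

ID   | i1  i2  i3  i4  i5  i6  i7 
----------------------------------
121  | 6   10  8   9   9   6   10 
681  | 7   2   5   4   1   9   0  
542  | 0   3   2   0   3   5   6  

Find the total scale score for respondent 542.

Respondent 542 raw: 0, 3, 2, 0, 3, 5, 6.
Reverse-coded (on a 0–10 scale, reversed = 10 − raw):
  item 1: 0
  item 2: 10 − 3 = 7
  item 3: 2
  item 4: 0
  item 5: 3
  item 6: 10 − 5 = 5
  item 7: 6
Sum = 0 + 7 + 2 + 0 + 3 + 5 + 6 = 23

23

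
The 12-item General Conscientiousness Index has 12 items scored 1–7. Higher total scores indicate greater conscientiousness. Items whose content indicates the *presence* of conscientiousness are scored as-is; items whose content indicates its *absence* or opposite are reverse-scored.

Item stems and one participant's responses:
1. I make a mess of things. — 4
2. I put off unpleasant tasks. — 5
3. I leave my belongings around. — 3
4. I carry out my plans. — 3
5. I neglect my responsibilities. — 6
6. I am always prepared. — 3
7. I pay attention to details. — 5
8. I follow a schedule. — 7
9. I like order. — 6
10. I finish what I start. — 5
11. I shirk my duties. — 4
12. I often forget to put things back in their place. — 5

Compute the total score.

Items 1, 2, 3, 5, 11, 12 describe the absence/opposite of conscientiousness → reverse-score.
reversed = (1+7) − raw = 8 − raw.
  item 1: 8 − 4 = 4
  item 2: 8 − 5 = 3
  item 3: 8 − 3 = 5
  item 4: 3
  item 5: 8 − 6 = 2
  item 6: 3
  item 7: 5
  item 8: 7
  item 9: 6
  item 10: 5
  item 11: 8 − 4 = 4
  item 12: 8 − 5 = 3
Total = 4 + 3 + 5 + 3 + 2 + 3 + 5 + 7 + 6 + 5 + 4 + 3 = 50

50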